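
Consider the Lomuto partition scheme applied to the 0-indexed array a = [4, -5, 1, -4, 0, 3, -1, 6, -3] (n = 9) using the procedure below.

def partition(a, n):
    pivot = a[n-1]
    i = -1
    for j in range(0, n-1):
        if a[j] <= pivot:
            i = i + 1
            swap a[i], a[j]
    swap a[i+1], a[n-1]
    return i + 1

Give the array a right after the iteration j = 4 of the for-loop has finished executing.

pivot = a[8] = -3; i = -1
j=0: a[0]=4 > -3 → no swap
j=1: a[1]=-5 ≤ -3 → i=0, swap a[0],a[1] → [-5, 4, 1, -4, 0, 3, -1, 6, -3]
j=2: a[2]=1 > -3 → no swap
j=3: a[3]=-4 ≤ -3 → i=1, swap a[1],a[3] → [-5, -4, 1, 4, 0, 3, -1, 6, -3]
j=4: a[4]=0 > -3 → no swap
(after j=4) a = [-5, -4, 1, 4, 0, 3, -1, 6, -3]

[-5, -4, 1, 4, 0, 3, -1, 6, -3]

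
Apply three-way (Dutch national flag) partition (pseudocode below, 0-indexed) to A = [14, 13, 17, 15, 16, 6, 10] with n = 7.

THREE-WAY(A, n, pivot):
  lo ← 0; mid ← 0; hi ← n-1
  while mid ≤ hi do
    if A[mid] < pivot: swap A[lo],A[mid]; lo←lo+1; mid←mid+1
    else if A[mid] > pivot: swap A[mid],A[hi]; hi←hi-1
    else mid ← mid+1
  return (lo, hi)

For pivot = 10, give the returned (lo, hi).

pivot = 10; lo=0, mid=0, hi=6
A[mid]=14>10: swap A[0],A[6]; hi=5 → [10, 13, 17, 15, 16, 6, 14]
A[mid]=10=10: mid=1
A[mid]=13>10: swap A[1],A[5]; hi=4 → [10, 6, 17, 15, 16, 13, 14]
A[mid]=6<10: swap A[0],A[1]; lo=1,mid=2 → [6, 10, 17, 15, 16, 13, 14]
A[mid]=17>10: swap A[2],A[4]; hi=3 → [6, 10, 16, 15, 17, 13, 14]
A[mid]=16>10: swap A[2],A[3]; hi=2 → [6, 10, 15, 16, 17, 13, 14]
A[mid]=15>10: swap A[2],A[2]; hi=1 → [6, 10, 15, 16, 17, 13, 14]
end: lo=1, hi=1; A = [6, 10, 15, 16, 17, 13, 14]

(1, 1)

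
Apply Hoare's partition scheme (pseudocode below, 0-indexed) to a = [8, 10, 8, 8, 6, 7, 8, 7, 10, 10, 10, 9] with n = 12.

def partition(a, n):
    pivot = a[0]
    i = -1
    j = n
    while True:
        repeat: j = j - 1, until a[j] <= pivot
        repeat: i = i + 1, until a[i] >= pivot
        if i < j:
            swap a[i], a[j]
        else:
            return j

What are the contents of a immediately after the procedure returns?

[7, 8, 7, 6, 8, 8, 10, 8, 10, 10, 10, 9]

pivot = a[0] = 8; i = -1, j = 12
j→7 (a[7]=7≤8), i→0 (a[0]=8≥8); i<j, swap → [7, 10, 8, 8, 6, 7, 8, 8, 10, 10, 10, 9]
j→6 (a[6]=8≤8), i→1 (a[1]=10≥8); i<j, swap → [7, 8, 8, 8, 6, 7, 10, 8, 10, 10, 10, 9]
j→5 (a[5]=7≤8), i→2 (a[2]=8≥8); i<j, swap → [7, 8, 7, 8, 6, 8, 10, 8, 10, 10, 10, 9]
j→4 (a[4]=6≤8), i→3 (a[3]=8≥8); i<j, swap → [7, 8, 7, 6, 8, 8, 10, 8, 10, 10, 10, 9]
j→3, i→4; i≥j, return j=3. a = [7, 8, 7, 6, 8, 8, 10, 8, 10, 10, 10, 9]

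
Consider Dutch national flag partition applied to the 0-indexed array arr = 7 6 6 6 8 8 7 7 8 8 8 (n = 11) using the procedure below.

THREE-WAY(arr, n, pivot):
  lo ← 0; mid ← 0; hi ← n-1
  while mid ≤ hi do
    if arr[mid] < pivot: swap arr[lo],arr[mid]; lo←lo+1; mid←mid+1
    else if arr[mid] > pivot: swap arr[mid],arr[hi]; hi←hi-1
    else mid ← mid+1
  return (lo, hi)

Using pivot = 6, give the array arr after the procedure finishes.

6 6 6 8 8 7 7 8 8 8 7

lo=0 mid=0 hi=10
7>6: swap(0,10), hi=9 ⇒ 8 6 6 6 8 8 7 7 8 8 7
8>6: swap(0,9), hi=8 ⇒ 8 6 6 6 8 8 7 7 8 8 7
8>6: swap(0,8), hi=7 ⇒ 8 6 6 6 8 8 7 7 8 8 7
8>6: swap(0,7), hi=6 ⇒ 7 6 6 6 8 8 7 8 8 8 7
7>6: swap(0,6), hi=5 ⇒ 7 6 6 6 8 8 7 8 8 8 7
7>6: swap(0,5), hi=4 ⇒ 8 6 6 6 8 7 7 8 8 8 7
8>6: swap(0,4), hi=3 ⇒ 8 6 6 6 8 7 7 8 8 8 7
8>6: swap(0,3), hi=2 ⇒ 6 6 6 8 8 7 7 8 8 8 7
6=6: mid=1
6=6: mid=2
6=6: mid=3
done. lo=0 hi=2; arr=6 6 6 8 8 7 7 8 8 8 7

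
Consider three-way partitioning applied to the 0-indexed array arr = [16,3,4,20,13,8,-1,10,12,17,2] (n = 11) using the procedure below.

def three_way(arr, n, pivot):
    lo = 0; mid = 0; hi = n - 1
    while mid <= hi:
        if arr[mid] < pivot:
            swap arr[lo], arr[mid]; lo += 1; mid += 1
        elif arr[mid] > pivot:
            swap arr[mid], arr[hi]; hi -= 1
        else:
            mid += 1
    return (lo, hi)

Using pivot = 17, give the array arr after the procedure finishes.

lo=0 mid=0 hi=10
16<17: swap(0,0), lo=1 mid=1 ⇒ [16,3,4,20,13,8,-1,10,12,17,2]
3<17: swap(1,1), lo=2 mid=2 ⇒ [16,3,4,20,13,8,-1,10,12,17,2]
4<17: swap(2,2), lo=3 mid=3 ⇒ [16,3,4,20,13,8,-1,10,12,17,2]
20>17: swap(3,10), hi=9 ⇒ [16,3,4,2,13,8,-1,10,12,17,20]
2<17: swap(3,3), lo=4 mid=4 ⇒ [16,3,4,2,13,8,-1,10,12,17,20]
13<17: swap(4,4), lo=5 mid=5 ⇒ [16,3,4,2,13,8,-1,10,12,17,20]
8<17: swap(5,5), lo=6 mid=6 ⇒ [16,3,4,2,13,8,-1,10,12,17,20]
-1<17: swap(6,6), lo=7 mid=7 ⇒ [16,3,4,2,13,8,-1,10,12,17,20]
10<17: swap(7,7), lo=8 mid=8 ⇒ [16,3,4,2,13,8,-1,10,12,17,20]
12<17: swap(8,8), lo=9 mid=9 ⇒ [16,3,4,2,13,8,-1,10,12,17,20]
17=17: mid=10
done. lo=9 hi=9; arr=[16,3,4,2,13,8,-1,10,12,17,20]

[16,3,4,2,13,8,-1,10,12,17,20]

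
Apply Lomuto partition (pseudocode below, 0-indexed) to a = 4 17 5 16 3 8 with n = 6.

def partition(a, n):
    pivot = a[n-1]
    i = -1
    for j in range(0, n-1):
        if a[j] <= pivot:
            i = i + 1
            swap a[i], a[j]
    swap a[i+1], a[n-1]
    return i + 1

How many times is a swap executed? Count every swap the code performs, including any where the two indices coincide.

4

pivot = a[5] = 8; i = -1
j=0: a[0]=4 ≤ 8 → i=0, swap a[0],a[0] (no change) → 4 17 5 16 3 8
j=1: a[1]=17 > 8 → no swap
j=2: a[2]=5 ≤ 8 → i=1, swap a[1],a[2] → 4 5 17 16 3 8
j=3: a[3]=16 > 8 → no swap
j=4: a[4]=3 ≤ 8 → i=2, swap a[2],a[4] → 4 5 3 16 17 8
final swap a[3],a[5] → 4 5 3 8 17 16; return 3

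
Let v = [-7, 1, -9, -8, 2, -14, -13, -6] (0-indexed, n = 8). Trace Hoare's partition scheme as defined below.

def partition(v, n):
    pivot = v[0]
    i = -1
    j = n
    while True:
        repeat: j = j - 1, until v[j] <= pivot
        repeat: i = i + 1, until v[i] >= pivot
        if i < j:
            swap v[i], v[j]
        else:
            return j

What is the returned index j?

pivot = v[0] = -7; i = -1, j = 8
j→6 (v[6]=-13≤-7), i→0 (v[0]=-7≥-7); i<j, swap → [-13, 1, -9, -8, 2, -14, -7, -6]
j→5 (v[5]=-14≤-7), i→1 (v[1]=1≥-7); i<j, swap → [-13, -14, -9, -8, 2, 1, -7, -6]
j→3, i→4; i≥j, return j=3. v = [-13, -14, -9, -8, 2, 1, -7, -6]

3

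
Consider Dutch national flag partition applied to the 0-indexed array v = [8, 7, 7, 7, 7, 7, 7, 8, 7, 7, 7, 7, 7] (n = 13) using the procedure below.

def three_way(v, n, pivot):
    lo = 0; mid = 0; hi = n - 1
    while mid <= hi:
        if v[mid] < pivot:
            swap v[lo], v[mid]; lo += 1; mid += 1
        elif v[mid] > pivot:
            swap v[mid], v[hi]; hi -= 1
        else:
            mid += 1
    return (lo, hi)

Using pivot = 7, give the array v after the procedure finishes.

[7, 7, 7, 7, 7, 7, 7, 7, 7, 7, 7, 8, 8]

pivot = 7; lo=0, mid=0, hi=12
v[mid]=8>7: swap v[0],v[12]; hi=11 → [7, 7, 7, 7, 7, 7, 7, 8, 7, 7, 7, 7, 8]
v[mid]=7=7: mid=1
v[mid]=7=7: mid=2
v[mid]=7=7: mid=3
v[mid]=7=7: mid=4
v[mid]=7=7: mid=5
v[mid]=7=7: mid=6
v[mid]=7=7: mid=7
v[mid]=8>7: swap v[7],v[11]; hi=10 → [7, 7, 7, 7, 7, 7, 7, 7, 7, 7, 7, 8, 8]
v[mid]=7=7: mid=8
v[mid]=7=7: mid=9
v[mid]=7=7: mid=10
v[mid]=7=7: mid=11
end: lo=0, hi=10; v = [7, 7, 7, 7, 7, 7, 7, 7, 7, 7, 7, 8, 8]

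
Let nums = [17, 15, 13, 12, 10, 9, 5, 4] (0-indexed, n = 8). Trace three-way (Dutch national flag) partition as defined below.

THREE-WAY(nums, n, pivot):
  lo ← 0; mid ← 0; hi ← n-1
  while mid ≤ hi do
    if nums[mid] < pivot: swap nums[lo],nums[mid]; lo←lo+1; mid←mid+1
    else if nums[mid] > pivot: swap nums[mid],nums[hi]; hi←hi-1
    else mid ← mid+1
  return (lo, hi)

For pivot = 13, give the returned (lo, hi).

pivot = 13; lo=0, mid=0, hi=7
nums[mid]=17>13: swap nums[0],nums[7]; hi=6 → [4, 15, 13, 12, 10, 9, 5, 17]
nums[mid]=4<13: swap nums[0],nums[0]; lo=1,mid=1 → [4, 15, 13, 12, 10, 9, 5, 17]
nums[mid]=15>13: swap nums[1],nums[6]; hi=5 → [4, 5, 13, 12, 10, 9, 15, 17]
nums[mid]=5<13: swap nums[1],nums[1]; lo=2,mid=2 → [4, 5, 13, 12, 10, 9, 15, 17]
nums[mid]=13=13: mid=3
nums[mid]=12<13: swap nums[2],nums[3]; lo=3,mid=4 → [4, 5, 12, 13, 10, 9, 15, 17]
nums[mid]=10<13: swap nums[3],nums[4]; lo=4,mid=5 → [4, 5, 12, 10, 13, 9, 15, 17]
nums[mid]=9<13: swap nums[4],nums[5]; lo=5,mid=6 → [4, 5, 12, 10, 9, 13, 15, 17]
end: lo=5, hi=5; nums = [4, 5, 12, 10, 9, 13, 15, 17]

(5, 5)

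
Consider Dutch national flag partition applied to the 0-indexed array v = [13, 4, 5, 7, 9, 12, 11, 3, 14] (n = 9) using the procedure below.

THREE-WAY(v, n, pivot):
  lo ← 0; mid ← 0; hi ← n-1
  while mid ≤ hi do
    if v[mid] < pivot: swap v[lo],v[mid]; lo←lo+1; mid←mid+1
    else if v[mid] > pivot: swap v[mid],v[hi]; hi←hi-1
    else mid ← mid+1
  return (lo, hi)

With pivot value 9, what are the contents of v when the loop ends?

[3, 4, 5, 7, 9, 11, 12, 14, 13]

pivot = 9; lo=0, mid=0, hi=8
v[mid]=13>9: swap v[0],v[8]; hi=7 → [14, 4, 5, 7, 9, 12, 11, 3, 13]
v[mid]=14>9: swap v[0],v[7]; hi=6 → [3, 4, 5, 7, 9, 12, 11, 14, 13]
v[mid]=3<9: swap v[0],v[0]; lo=1,mid=1 → [3, 4, 5, 7, 9, 12, 11, 14, 13]
v[mid]=4<9: swap v[1],v[1]; lo=2,mid=2 → [3, 4, 5, 7, 9, 12, 11, 14, 13]
v[mid]=5<9: swap v[2],v[2]; lo=3,mid=3 → [3, 4, 5, 7, 9, 12, 11, 14, 13]
v[mid]=7<9: swap v[3],v[3]; lo=4,mid=4 → [3, 4, 5, 7, 9, 12, 11, 14, 13]
v[mid]=9=9: mid=5
v[mid]=12>9: swap v[5],v[6]; hi=5 → [3, 4, 5, 7, 9, 11, 12, 14, 13]
v[mid]=11>9: swap v[5],v[5]; hi=4 → [3, 4, 5, 7, 9, 11, 12, 14, 13]
end: lo=4, hi=4; v = [3, 4, 5, 7, 9, 11, 12, 14, 13]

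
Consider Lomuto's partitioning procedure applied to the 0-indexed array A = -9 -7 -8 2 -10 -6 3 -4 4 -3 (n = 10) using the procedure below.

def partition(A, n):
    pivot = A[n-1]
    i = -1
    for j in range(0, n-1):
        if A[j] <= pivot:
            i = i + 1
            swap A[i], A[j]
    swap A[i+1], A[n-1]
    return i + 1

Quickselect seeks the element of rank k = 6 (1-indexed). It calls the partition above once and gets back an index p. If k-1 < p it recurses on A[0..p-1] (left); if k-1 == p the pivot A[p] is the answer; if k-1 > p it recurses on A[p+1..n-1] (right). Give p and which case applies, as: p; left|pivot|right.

6; left

pivot=-3, i=-1
j=0: -9≤-3, i=0, swap(0,0) ⇒ -9 -7 -8 2 -10 -6 3 -4 4 -3
j=1: -7≤-3, i=1, swap(1,1) ⇒ -9 -7 -8 2 -10 -6 3 -4 4 -3
j=2: -8≤-3, i=2, swap(2,2) ⇒ -9 -7 -8 2 -10 -6 3 -4 4 -3
j=3: 2>-3, skip
j=4: -10≤-3, i=3, swap(3,4) ⇒ -9 -7 -8 -10 2 -6 3 -4 4 -3
j=5: -6≤-3, i=4, swap(4,5) ⇒ -9 -7 -8 -10 -6 2 3 -4 4 -3
j=6: 3>-3, skip
j=7: -4≤-3, i=5, swap(5,7) ⇒ -9 -7 -8 -10 -6 -4 3 2 4 -3
j=8: 4>-3, skip
swap(6,9) ⇒ -9 -7 -8 -10 -6 -4 -3 2 4 3; return 6
p = 6; k-1 = 5 < 6 ⇒ left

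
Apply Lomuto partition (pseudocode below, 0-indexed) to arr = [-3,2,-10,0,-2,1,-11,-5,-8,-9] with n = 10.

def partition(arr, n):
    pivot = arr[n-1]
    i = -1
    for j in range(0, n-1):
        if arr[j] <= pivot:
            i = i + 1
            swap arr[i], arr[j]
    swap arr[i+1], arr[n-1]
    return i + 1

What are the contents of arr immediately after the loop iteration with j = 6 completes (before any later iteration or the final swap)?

[-10,-11,-3,0,-2,1,2,-5,-8,-9]

pivot=-9, i=-1
j=0: -3>-9, skip
j=1: 2>-9, skip
j=2: -10≤-9, i=0, swap(0,2) ⇒ [-10,2,-3,0,-2,1,-11,-5,-8,-9]
j=3: 0>-9, skip
j=4: -2>-9, skip
j=5: 1>-9, skip
j=6: -11≤-9, i=1, swap(1,6) ⇒ [-10,-11,-3,0,-2,1,2,-5,-8,-9]
(after j=6) arr = [-10,-11,-3,0,-2,1,2,-5,-8,-9]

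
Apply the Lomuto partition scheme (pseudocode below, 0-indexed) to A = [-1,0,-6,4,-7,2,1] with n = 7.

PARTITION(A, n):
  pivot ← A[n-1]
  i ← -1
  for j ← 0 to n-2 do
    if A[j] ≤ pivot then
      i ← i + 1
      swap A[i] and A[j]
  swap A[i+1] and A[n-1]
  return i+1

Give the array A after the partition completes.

pivot = A[6] = 1; i = -1
j=0: A[0]=-1 ≤ 1 → i=0, swap A[0],A[0] (no change) → [-1,0,-6,4,-7,2,1]
j=1: A[1]=0 ≤ 1 → i=1, swap A[1],A[1] (no change) → [-1,0,-6,4,-7,2,1]
j=2: A[2]=-6 ≤ 1 → i=2, swap A[2],A[2] (no change) → [-1,0,-6,4,-7,2,1]
j=3: A[3]=4 > 1 → no swap
j=4: A[4]=-7 ≤ 1 → i=3, swap A[3],A[4] → [-1,0,-6,-7,4,2,1]
j=5: A[5]=2 > 1 → no swap
final swap A[4],A[6] → [-1,0,-6,-7,1,2,4]; return 4

[-1,0,-6,-7,1,2,4]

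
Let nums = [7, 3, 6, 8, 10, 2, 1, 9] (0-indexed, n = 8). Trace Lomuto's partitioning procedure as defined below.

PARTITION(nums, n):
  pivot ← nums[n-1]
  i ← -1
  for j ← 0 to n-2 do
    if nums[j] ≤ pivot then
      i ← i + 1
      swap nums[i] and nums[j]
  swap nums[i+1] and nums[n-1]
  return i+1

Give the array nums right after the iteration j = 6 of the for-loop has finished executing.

pivot = nums[7] = 9; i = -1
j=0: nums[0]=7 ≤ 9 → i=0, swap nums[0],nums[0] (no change) → [7, 3, 6, 8, 10, 2, 1, 9]
j=1: nums[1]=3 ≤ 9 → i=1, swap nums[1],nums[1] (no change) → [7, 3, 6, 8, 10, 2, 1, 9]
j=2: nums[2]=6 ≤ 9 → i=2, swap nums[2],nums[2] (no change) → [7, 3, 6, 8, 10, 2, 1, 9]
j=3: nums[3]=8 ≤ 9 → i=3, swap nums[3],nums[3] (no change) → [7, 3, 6, 8, 10, 2, 1, 9]
j=4: nums[4]=10 > 9 → no swap
j=5: nums[5]=2 ≤ 9 → i=4, swap nums[4],nums[5] → [7, 3, 6, 8, 2, 10, 1, 9]
j=6: nums[6]=1 ≤ 9 → i=5, swap nums[5],nums[6] → [7, 3, 6, 8, 2, 1, 10, 9]
(after j=6) nums = [7, 3, 6, 8, 2, 1, 10, 9]

[7, 3, 6, 8, 2, 1, 10, 9]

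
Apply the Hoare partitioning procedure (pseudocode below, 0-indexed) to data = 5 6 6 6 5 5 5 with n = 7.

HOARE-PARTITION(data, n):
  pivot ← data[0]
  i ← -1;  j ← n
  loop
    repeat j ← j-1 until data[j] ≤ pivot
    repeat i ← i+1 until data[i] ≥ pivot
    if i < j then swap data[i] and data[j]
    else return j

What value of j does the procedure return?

2

pivot = data[0] = 5; i = -1, j = 7
j→6 (data[6]=5≤5), i→0 (data[0]=5≥5); i<j, swap → 5 6 6 6 5 5 5
j→5 (data[5]=5≤5), i→1 (data[1]=6≥5); i<j, swap → 5 5 6 6 5 6 5
j→4 (data[4]=5≤5), i→2 (data[2]=6≥5); i<j, swap → 5 5 5 6 6 6 5
j→2, i→3; i≥j, return j=2. data = 5 5 5 6 6 6 5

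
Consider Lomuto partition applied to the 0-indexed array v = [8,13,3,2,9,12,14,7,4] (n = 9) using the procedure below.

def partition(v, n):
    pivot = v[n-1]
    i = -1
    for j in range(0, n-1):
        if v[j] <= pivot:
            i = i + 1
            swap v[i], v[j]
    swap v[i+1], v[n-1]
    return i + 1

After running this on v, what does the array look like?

[3,2,4,13,9,12,14,7,8]

pivot = v[8] = 4; i = -1
j=0: v[0]=8 > 4 → no swap
j=1: v[1]=13 > 4 → no swap
j=2: v[2]=3 ≤ 4 → i=0, swap v[0],v[2] → [3,13,8,2,9,12,14,7,4]
j=3: v[3]=2 ≤ 4 → i=1, swap v[1],v[3] → [3,2,8,13,9,12,14,7,4]
j=4: v[4]=9 > 4 → no swap
j=5: v[5]=12 > 4 → no swap
j=6: v[6]=14 > 4 → no swap
j=7: v[7]=7 > 4 → no swap
final swap v[2],v[8] → [3,2,4,13,9,12,14,7,8]; return 2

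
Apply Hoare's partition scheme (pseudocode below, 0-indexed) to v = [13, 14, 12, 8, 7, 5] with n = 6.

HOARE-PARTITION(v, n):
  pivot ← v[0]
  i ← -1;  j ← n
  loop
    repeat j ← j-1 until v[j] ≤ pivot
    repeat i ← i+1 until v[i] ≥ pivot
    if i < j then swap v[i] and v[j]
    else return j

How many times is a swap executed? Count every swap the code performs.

2

pivot=13
j stops at 5 (5), i stops at 0 (13); swap ⇒ [5, 14, 12, 8, 7, 13]
j stops at 4 (7), i stops at 1 (14); swap ⇒ [5, 7, 12, 8, 14, 13]
j stops at 3, i stops at 4; i≥j ⇒ return 3. v=[5, 7, 12, 8, 14, 13]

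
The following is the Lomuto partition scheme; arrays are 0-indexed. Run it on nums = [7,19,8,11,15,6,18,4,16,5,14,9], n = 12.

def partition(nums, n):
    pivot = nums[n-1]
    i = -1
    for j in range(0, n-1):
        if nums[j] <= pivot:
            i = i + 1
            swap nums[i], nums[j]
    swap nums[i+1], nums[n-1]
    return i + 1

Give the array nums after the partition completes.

pivot=9, i=-1
j=0: 7≤9, i=0, swap(0,0) ⇒ [7,19,8,11,15,6,18,4,16,5,14,9]
j=1: 19>9, skip
j=2: 8≤9, i=1, swap(1,2) ⇒ [7,8,19,11,15,6,18,4,16,5,14,9]
j=3: 11>9, skip
j=4: 15>9, skip
j=5: 6≤9, i=2, swap(2,5) ⇒ [7,8,6,11,15,19,18,4,16,5,14,9]
j=6: 18>9, skip
j=7: 4≤9, i=3, swap(3,7) ⇒ [7,8,6,4,15,19,18,11,16,5,14,9]
j=8: 16>9, skip
j=9: 5≤9, i=4, swap(4,9) ⇒ [7,8,6,4,5,19,18,11,16,15,14,9]
j=10: 14>9, skip
swap(5,11) ⇒ [7,8,6,4,5,9,18,11,16,15,14,19]; return 5

[7,8,6,4,5,9,18,11,16,15,14,19]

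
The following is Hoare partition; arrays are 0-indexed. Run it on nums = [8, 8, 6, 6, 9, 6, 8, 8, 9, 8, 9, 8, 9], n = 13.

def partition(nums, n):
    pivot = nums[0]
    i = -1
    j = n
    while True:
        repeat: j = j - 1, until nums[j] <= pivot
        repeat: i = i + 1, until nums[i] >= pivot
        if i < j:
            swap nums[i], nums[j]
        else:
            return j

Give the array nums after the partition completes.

pivot = nums[0] = 8; i = -1, j = 13
j→11 (nums[11]=8≤8), i→0 (nums[0]=8≥8); i<j, swap → [8, 8, 6, 6, 9, 6, 8, 8, 9, 8, 9, 8, 9]
j→9 (nums[9]=8≤8), i→1 (nums[1]=8≥8); i<j, swap → [8, 8, 6, 6, 9, 6, 8, 8, 9, 8, 9, 8, 9]
j→7 (nums[7]=8≤8), i→4 (nums[4]=9≥8); i<j, swap → [8, 8, 6, 6, 8, 6, 8, 9, 9, 8, 9, 8, 9]
j→6, i→6; i≥j, return j=6. nums = [8, 8, 6, 6, 8, 6, 8, 9, 9, 8, 9, 8, 9]

[8, 8, 6, 6, 8, 6, 8, 9, 9, 8, 9, 8, 9]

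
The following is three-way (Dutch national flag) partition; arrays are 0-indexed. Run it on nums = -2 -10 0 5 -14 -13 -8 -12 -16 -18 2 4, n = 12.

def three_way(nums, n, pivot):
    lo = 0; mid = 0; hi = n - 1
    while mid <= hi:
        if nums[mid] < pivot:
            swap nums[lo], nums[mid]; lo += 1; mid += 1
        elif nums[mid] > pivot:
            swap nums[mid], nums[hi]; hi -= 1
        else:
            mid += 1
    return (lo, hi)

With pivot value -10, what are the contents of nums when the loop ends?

-18 -16 -12 -14 -13 -10 -8 5 0 2 4 -2

lo=0 mid=0 hi=11
-2>-10: swap(0,11), hi=10 ⇒ 4 -10 0 5 -14 -13 -8 -12 -16 -18 2 -2
4>-10: swap(0,10), hi=9 ⇒ 2 -10 0 5 -14 -13 -8 -12 -16 -18 4 -2
2>-10: swap(0,9), hi=8 ⇒ -18 -10 0 5 -14 -13 -8 -12 -16 2 4 -2
-18<-10: swap(0,0), lo=1 mid=1 ⇒ -18 -10 0 5 -14 -13 -8 -12 -16 2 4 -2
-10=-10: mid=2
0>-10: swap(2,8), hi=7 ⇒ -18 -10 -16 5 -14 -13 -8 -12 0 2 4 -2
-16<-10: swap(1,2), lo=2 mid=3 ⇒ -18 -16 -10 5 -14 -13 -8 -12 0 2 4 -2
5>-10: swap(3,7), hi=6 ⇒ -18 -16 -10 -12 -14 -13 -8 5 0 2 4 -2
-12<-10: swap(2,3), lo=3 mid=4 ⇒ -18 -16 -12 -10 -14 -13 -8 5 0 2 4 -2
-14<-10: swap(3,4), lo=4 mid=5 ⇒ -18 -16 -12 -14 -10 -13 -8 5 0 2 4 -2
-13<-10: swap(4,5), lo=5 mid=6 ⇒ -18 -16 -12 -14 -13 -10 -8 5 0 2 4 -2
-8>-10: swap(6,6), hi=5 ⇒ -18 -16 -12 -14 -13 -10 -8 5 0 2 4 -2
done. lo=5 hi=5; nums=-18 -16 -12 -14 -13 -10 -8 5 0 2 4 -2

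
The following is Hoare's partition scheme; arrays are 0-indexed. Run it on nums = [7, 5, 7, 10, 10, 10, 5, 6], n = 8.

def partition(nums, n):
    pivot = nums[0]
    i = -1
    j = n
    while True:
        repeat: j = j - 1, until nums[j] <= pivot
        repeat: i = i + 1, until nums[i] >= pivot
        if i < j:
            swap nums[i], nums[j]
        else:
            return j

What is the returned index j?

pivot = nums[0] = 7; i = -1, j = 8
j→7 (nums[7]=6≤7), i→0 (nums[0]=7≥7); i<j, swap → [6, 5, 7, 10, 10, 10, 5, 7]
j→6 (nums[6]=5≤7), i→2 (nums[2]=7≥7); i<j, swap → [6, 5, 5, 10, 10, 10, 7, 7]
j→2, i→3; i≥j, return j=2. nums = [6, 5, 5, 10, 10, 10, 7, 7]

2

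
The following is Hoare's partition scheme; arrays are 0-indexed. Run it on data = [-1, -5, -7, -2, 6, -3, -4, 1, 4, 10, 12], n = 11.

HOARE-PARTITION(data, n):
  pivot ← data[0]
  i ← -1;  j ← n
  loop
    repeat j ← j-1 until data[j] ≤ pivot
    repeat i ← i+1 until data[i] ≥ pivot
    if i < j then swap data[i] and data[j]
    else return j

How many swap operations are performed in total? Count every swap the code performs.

2

pivot=-1
j stops at 6 (-4), i stops at 0 (-1); swap ⇒ [-4, -5, -7, -2, 6, -3, -1, 1, 4, 10, 12]
j stops at 5 (-3), i stops at 4 (6); swap ⇒ [-4, -5, -7, -2, -3, 6, -1, 1, 4, 10, 12]
j stops at 4, i stops at 5; i≥j ⇒ return 4. data=[-4, -5, -7, -2, -3, 6, -1, 1, 4, 10, 12]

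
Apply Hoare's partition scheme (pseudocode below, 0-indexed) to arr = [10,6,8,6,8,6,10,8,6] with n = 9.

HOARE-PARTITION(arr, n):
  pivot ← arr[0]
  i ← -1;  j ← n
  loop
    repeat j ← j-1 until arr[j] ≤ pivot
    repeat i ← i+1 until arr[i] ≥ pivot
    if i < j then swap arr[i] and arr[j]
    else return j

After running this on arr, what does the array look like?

[6,6,8,6,8,6,8,10,10]

pivot=10
j stops at 8 (6), i stops at 0 (10); swap ⇒ [6,6,8,6,8,6,10,8,10]
j stops at 7 (8), i stops at 6 (10); swap ⇒ [6,6,8,6,8,6,8,10,10]
j stops at 6, i stops at 7; i≥j ⇒ return 6. arr=[6,6,8,6,8,6,8,10,10]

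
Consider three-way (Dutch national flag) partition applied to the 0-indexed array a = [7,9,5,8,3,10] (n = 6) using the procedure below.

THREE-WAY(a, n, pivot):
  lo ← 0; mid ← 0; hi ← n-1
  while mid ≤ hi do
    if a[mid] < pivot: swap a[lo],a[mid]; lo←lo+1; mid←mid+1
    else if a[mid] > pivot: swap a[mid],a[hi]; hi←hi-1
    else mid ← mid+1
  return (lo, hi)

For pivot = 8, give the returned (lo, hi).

(3, 3)

pivot = 8; lo=0, mid=0, hi=5
a[mid]=7<8: swap a[0],a[0]; lo=1,mid=1 → [7,9,5,8,3,10]
a[mid]=9>8: swap a[1],a[5]; hi=4 → [7,10,5,8,3,9]
a[mid]=10>8: swap a[1],a[4]; hi=3 → [7,3,5,8,10,9]
a[mid]=3<8: swap a[1],a[1]; lo=2,mid=2 → [7,3,5,8,10,9]
a[mid]=5<8: swap a[2],a[2]; lo=3,mid=3 → [7,3,5,8,10,9]
a[mid]=8=8: mid=4
end: lo=3, hi=3; a = [7,3,5,8,10,9]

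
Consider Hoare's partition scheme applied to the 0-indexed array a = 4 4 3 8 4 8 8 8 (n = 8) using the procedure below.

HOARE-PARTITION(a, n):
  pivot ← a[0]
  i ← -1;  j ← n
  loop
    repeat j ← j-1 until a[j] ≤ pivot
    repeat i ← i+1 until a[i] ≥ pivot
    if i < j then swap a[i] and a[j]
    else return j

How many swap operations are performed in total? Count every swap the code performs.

pivot = a[0] = 4; i = -1, j = 8
j→4 (a[4]=4≤4), i→0 (a[0]=4≥4); i<j, swap → 4 4 3 8 4 8 8 8
j→2 (a[2]=3≤4), i→1 (a[1]=4≥4); i<j, swap → 4 3 4 8 4 8 8 8
j→1, i→2; i≥j, return j=1. a = 4 3 4 8 4 8 8 8

2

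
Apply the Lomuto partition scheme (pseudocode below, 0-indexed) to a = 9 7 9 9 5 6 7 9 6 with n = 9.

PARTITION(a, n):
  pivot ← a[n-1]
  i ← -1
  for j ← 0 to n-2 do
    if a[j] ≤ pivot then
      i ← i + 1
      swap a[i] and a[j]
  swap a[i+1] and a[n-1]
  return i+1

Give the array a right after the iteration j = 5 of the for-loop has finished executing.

5 6 9 9 9 7 7 9 6

pivot = a[8] = 6; i = -1
j=0: a[0]=9 > 6 → no swap
j=1: a[1]=7 > 6 → no swap
j=2: a[2]=9 > 6 → no swap
j=3: a[3]=9 > 6 → no swap
j=4: a[4]=5 ≤ 6 → i=0, swap a[0],a[4] → 5 7 9 9 9 6 7 9 6
j=5: a[5]=6 ≤ 6 → i=1, swap a[1],a[5] → 5 6 9 9 9 7 7 9 6
(after j=5) a = 5 6 9 9 9 7 7 9 6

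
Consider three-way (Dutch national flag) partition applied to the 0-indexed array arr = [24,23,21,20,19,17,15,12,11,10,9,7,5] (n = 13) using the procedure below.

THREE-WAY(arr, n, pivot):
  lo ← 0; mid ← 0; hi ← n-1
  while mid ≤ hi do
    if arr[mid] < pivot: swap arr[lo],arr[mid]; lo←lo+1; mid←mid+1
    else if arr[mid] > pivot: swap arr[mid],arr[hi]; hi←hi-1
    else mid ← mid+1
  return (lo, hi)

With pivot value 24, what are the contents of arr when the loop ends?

[23,21,20,19,17,15,12,11,10,9,7,5,24]

pivot = 24; lo=0, mid=0, hi=12
arr[mid]=24=24: mid=1
arr[mid]=23<24: swap arr[0],arr[1]; lo=1,mid=2 → [23,24,21,20,19,17,15,12,11,10,9,7,5]
arr[mid]=21<24: swap arr[1],arr[2]; lo=2,mid=3 → [23,21,24,20,19,17,15,12,11,10,9,7,5]
arr[mid]=20<24: swap arr[2],arr[3]; lo=3,mid=4 → [23,21,20,24,19,17,15,12,11,10,9,7,5]
arr[mid]=19<24: swap arr[3],arr[4]; lo=4,mid=5 → [23,21,20,19,24,17,15,12,11,10,9,7,5]
arr[mid]=17<24: swap arr[4],arr[5]; lo=5,mid=6 → [23,21,20,19,17,24,15,12,11,10,9,7,5]
arr[mid]=15<24: swap arr[5],arr[6]; lo=6,mid=7 → [23,21,20,19,17,15,24,12,11,10,9,7,5]
arr[mid]=12<24: swap arr[6],arr[7]; lo=7,mid=8 → [23,21,20,19,17,15,12,24,11,10,9,7,5]
arr[mid]=11<24: swap arr[7],arr[8]; lo=8,mid=9 → [23,21,20,19,17,15,12,11,24,10,9,7,5]
arr[mid]=10<24: swap arr[8],arr[9]; lo=9,mid=10 → [23,21,20,19,17,15,12,11,10,24,9,7,5]
arr[mid]=9<24: swap arr[9],arr[10]; lo=10,mid=11 → [23,21,20,19,17,15,12,11,10,9,24,7,5]
arr[mid]=7<24: swap arr[10],arr[11]; lo=11,mid=12 → [23,21,20,19,17,15,12,11,10,9,7,24,5]
arr[mid]=5<24: swap arr[11],arr[12]; lo=12,mid=13 → [23,21,20,19,17,15,12,11,10,9,7,5,24]
end: lo=12, hi=12; arr = [23,21,20,19,17,15,12,11,10,9,7,5,24]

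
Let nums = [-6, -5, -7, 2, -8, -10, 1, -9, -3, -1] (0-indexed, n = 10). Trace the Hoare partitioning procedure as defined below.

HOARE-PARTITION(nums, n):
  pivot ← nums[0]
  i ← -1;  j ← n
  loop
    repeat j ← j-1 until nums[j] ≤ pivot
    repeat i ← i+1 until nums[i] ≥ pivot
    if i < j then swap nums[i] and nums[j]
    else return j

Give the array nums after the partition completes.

pivot=-6
j stops at 7 (-9), i stops at 0 (-6); swap ⇒ [-9, -5, -7, 2, -8, -10, 1, -6, -3, -1]
j stops at 5 (-10), i stops at 1 (-5); swap ⇒ [-9, -10, -7, 2, -8, -5, 1, -6, -3, -1]
j stops at 4 (-8), i stops at 3 (2); swap ⇒ [-9, -10, -7, -8, 2, -5, 1, -6, -3, -1]
j stops at 3, i stops at 4; i≥j ⇒ return 3. nums=[-9, -10, -7, -8, 2, -5, 1, -6, -3, -1]

[-9, -10, -7, -8, 2, -5, 1, -6, -3, -1]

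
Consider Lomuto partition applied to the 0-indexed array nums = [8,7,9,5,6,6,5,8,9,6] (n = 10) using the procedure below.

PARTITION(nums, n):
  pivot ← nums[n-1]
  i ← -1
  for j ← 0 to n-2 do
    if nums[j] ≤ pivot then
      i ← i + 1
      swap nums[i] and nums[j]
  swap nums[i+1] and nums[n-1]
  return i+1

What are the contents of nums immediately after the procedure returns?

pivot=6, i=-1
j=0: 8>6, skip
j=1: 7>6, skip
j=2: 9>6, skip
j=3: 5≤6, i=0, swap(0,3) ⇒ [5,7,9,8,6,6,5,8,9,6]
j=4: 6≤6, i=1, swap(1,4) ⇒ [5,6,9,8,7,6,5,8,9,6]
j=5: 6≤6, i=2, swap(2,5) ⇒ [5,6,6,8,7,9,5,8,9,6]
j=6: 5≤6, i=3, swap(3,6) ⇒ [5,6,6,5,7,9,8,8,9,6]
j=7: 8>6, skip
j=8: 9>6, skip
swap(4,9) ⇒ [5,6,6,5,6,9,8,8,9,7]; return 4

[5,6,6,5,6,9,8,8,9,7]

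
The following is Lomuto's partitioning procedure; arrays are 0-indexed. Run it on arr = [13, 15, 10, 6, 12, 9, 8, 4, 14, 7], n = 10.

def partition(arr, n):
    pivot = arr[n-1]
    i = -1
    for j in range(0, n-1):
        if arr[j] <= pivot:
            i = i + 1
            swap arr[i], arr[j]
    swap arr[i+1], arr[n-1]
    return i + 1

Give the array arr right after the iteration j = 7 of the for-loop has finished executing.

pivot=7, i=-1
j=0: 13>7, skip
j=1: 15>7, skip
j=2: 10>7, skip
j=3: 6≤7, i=0, swap(0,3) ⇒ [6, 15, 10, 13, 12, 9, 8, 4, 14, 7]
j=4: 12>7, skip
j=5: 9>7, skip
j=6: 8>7, skip
j=7: 4≤7, i=1, swap(1,7) ⇒ [6, 4, 10, 13, 12, 9, 8, 15, 14, 7]
(after j=7) arr = [6, 4, 10, 13, 12, 9, 8, 15, 14, 7]

[6, 4, 10, 13, 12, 9, 8, 15, 14, 7]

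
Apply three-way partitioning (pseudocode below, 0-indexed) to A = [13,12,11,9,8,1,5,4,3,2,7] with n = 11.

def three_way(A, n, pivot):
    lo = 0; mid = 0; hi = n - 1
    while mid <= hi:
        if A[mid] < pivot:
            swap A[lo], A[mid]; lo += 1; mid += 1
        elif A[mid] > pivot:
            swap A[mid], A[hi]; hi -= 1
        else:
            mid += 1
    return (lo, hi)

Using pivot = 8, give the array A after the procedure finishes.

lo=0 mid=0 hi=10
13>8: swap(0,10), hi=9 ⇒ [7,12,11,9,8,1,5,4,3,2,13]
7<8: swap(0,0), lo=1 mid=1 ⇒ [7,12,11,9,8,1,5,4,3,2,13]
12>8: swap(1,9), hi=8 ⇒ [7,2,11,9,8,1,5,4,3,12,13]
2<8: swap(1,1), lo=2 mid=2 ⇒ [7,2,11,9,8,1,5,4,3,12,13]
11>8: swap(2,8), hi=7 ⇒ [7,2,3,9,8,1,5,4,11,12,13]
3<8: swap(2,2), lo=3 mid=3 ⇒ [7,2,3,9,8,1,5,4,11,12,13]
9>8: swap(3,7), hi=6 ⇒ [7,2,3,4,8,1,5,9,11,12,13]
4<8: swap(3,3), lo=4 mid=4 ⇒ [7,2,3,4,8,1,5,9,11,12,13]
8=8: mid=5
1<8: swap(4,5), lo=5 mid=6 ⇒ [7,2,3,4,1,8,5,9,11,12,13]
5<8: swap(5,6), lo=6 mid=7 ⇒ [7,2,3,4,1,5,8,9,11,12,13]
done. lo=6 hi=6; A=[7,2,3,4,1,5,8,9,11,12,13]

[7,2,3,4,1,5,8,9,11,12,13]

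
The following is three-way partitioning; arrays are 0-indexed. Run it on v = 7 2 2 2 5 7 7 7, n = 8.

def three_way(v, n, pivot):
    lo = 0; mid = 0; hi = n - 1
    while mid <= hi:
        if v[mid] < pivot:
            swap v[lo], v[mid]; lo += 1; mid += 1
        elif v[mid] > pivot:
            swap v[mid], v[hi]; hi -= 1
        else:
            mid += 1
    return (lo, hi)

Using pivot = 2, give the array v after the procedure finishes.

2 2 2 5 7 7 7 7

pivot = 2; lo=0, mid=0, hi=7
v[mid]=7>2: swap v[0],v[7]; hi=6 → 7 2 2 2 5 7 7 7
v[mid]=7>2: swap v[0],v[6]; hi=5 → 7 2 2 2 5 7 7 7
v[mid]=7>2: swap v[0],v[5]; hi=4 → 7 2 2 2 5 7 7 7
v[mid]=7>2: swap v[0],v[4]; hi=3 → 5 2 2 2 7 7 7 7
v[mid]=5>2: swap v[0],v[3]; hi=2 → 2 2 2 5 7 7 7 7
v[mid]=2=2: mid=1
v[mid]=2=2: mid=2
v[mid]=2=2: mid=3
end: lo=0, hi=2; v = 2 2 2 5 7 7 7 7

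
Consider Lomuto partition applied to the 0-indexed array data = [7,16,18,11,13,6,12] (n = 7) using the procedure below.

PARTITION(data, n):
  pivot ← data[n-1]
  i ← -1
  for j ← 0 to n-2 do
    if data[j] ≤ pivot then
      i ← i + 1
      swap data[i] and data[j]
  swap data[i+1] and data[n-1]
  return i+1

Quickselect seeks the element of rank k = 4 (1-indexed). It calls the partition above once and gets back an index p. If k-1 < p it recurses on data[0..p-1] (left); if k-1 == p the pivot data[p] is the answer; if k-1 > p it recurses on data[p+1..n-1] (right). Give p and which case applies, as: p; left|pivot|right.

3; pivot

pivot=12, i=-1
j=0: 7≤12, i=0, swap(0,0) ⇒ [7,16,18,11,13,6,12]
j=1: 16>12, skip
j=2: 18>12, skip
j=3: 11≤12, i=1, swap(1,3) ⇒ [7,11,18,16,13,6,12]
j=4: 13>12, skip
j=5: 6≤12, i=2, swap(2,5) ⇒ [7,11,6,16,13,18,12]
swap(3,6) ⇒ [7,11,6,12,13,18,16]; return 3
p = 3; k-1 = 3 == 3 ⇒ pivot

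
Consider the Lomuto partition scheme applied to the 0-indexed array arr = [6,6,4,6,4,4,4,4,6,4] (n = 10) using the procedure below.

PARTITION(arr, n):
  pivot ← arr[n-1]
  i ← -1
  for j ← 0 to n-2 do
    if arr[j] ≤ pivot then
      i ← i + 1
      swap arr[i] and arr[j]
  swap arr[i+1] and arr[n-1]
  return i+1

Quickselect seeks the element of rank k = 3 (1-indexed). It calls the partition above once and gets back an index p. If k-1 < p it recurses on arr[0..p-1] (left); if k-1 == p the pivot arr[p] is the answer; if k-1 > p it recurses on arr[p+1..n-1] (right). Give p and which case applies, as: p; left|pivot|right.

5; left

pivot = arr[9] = 4; i = -1
j=0: arr[0]=6 > 4 → no swap
j=1: arr[1]=6 > 4 → no swap
j=2: arr[2]=4 ≤ 4 → i=0, swap arr[0],arr[2] → [4,6,6,6,4,4,4,4,6,4]
j=3: arr[3]=6 > 4 → no swap
j=4: arr[4]=4 ≤ 4 → i=1, swap arr[1],arr[4] → [4,4,6,6,6,4,4,4,6,4]
j=5: arr[5]=4 ≤ 4 → i=2, swap arr[2],arr[5] → [4,4,4,6,6,6,4,4,6,4]
j=6: arr[6]=4 ≤ 4 → i=3, swap arr[3],arr[6] → [4,4,4,4,6,6,6,4,6,4]
j=7: arr[7]=4 ≤ 4 → i=4, swap arr[4],arr[7] → [4,4,4,4,4,6,6,6,6,4]
j=8: arr[8]=6 > 4 → no swap
final swap arr[5],arr[9] → [4,4,4,4,4,4,6,6,6,6]; return 5
p = 5; k-1 = 2 < 5 ⇒ left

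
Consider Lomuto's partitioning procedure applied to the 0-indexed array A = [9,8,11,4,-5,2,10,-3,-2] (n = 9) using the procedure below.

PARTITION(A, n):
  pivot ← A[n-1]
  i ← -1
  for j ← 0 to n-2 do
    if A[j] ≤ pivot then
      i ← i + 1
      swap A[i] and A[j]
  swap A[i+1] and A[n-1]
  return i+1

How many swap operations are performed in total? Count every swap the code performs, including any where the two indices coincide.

pivot = A[8] = -2; i = -1
j=0: A[0]=9 > -2 → no swap
j=1: A[1]=8 > -2 → no swap
j=2: A[2]=11 > -2 → no swap
j=3: A[3]=4 > -2 → no swap
j=4: A[4]=-5 ≤ -2 → i=0, swap A[0],A[4] → [-5,8,11,4,9,2,10,-3,-2]
j=5: A[5]=2 > -2 → no swap
j=6: A[6]=10 > -2 → no swap
j=7: A[7]=-3 ≤ -2 → i=1, swap A[1],A[7] → [-5,-3,11,4,9,2,10,8,-2]
final swap A[2],A[8] → [-5,-3,-2,4,9,2,10,8,11]; return 2

3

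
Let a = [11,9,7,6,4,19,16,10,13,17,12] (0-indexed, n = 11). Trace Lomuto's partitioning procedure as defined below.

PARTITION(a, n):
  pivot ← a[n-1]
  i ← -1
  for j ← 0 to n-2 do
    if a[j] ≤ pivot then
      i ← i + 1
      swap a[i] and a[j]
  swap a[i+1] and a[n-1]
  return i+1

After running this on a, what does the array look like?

[11,9,7,6,4,10,12,19,13,17,16]

pivot=12, i=-1
j=0: 11≤12, i=0, swap(0,0) ⇒ [11,9,7,6,4,19,16,10,13,17,12]
j=1: 9≤12, i=1, swap(1,1) ⇒ [11,9,7,6,4,19,16,10,13,17,12]
j=2: 7≤12, i=2, swap(2,2) ⇒ [11,9,7,6,4,19,16,10,13,17,12]
j=3: 6≤12, i=3, swap(3,3) ⇒ [11,9,7,6,4,19,16,10,13,17,12]
j=4: 4≤12, i=4, swap(4,4) ⇒ [11,9,7,6,4,19,16,10,13,17,12]
j=5: 19>12, skip
j=6: 16>12, skip
j=7: 10≤12, i=5, swap(5,7) ⇒ [11,9,7,6,4,10,16,19,13,17,12]
j=8: 13>12, skip
j=9: 17>12, skip
swap(6,10) ⇒ [11,9,7,6,4,10,12,19,13,17,16]; return 6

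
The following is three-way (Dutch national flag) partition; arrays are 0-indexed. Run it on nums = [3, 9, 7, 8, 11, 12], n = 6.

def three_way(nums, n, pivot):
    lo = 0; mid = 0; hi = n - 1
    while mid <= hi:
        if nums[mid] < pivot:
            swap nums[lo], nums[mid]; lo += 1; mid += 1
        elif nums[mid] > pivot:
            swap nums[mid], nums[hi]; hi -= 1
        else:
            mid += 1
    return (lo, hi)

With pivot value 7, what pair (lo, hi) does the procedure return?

lo=0 mid=0 hi=5
3<7: swap(0,0), lo=1 mid=1 ⇒ [3, 9, 7, 8, 11, 12]
9>7: swap(1,5), hi=4 ⇒ [3, 12, 7, 8, 11, 9]
12>7: swap(1,4), hi=3 ⇒ [3, 11, 7, 8, 12, 9]
11>7: swap(1,3), hi=2 ⇒ [3, 8, 7, 11, 12, 9]
8>7: swap(1,2), hi=1 ⇒ [3, 7, 8, 11, 12, 9]
7=7: mid=2
done. lo=1 hi=1; nums=[3, 7, 8, 11, 12, 9]

(1, 1)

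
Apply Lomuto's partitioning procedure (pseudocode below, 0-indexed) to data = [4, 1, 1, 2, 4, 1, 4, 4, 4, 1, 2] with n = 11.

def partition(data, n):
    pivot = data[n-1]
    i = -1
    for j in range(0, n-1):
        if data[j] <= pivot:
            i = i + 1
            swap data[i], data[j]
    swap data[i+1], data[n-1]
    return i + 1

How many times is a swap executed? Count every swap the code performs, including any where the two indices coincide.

pivot = data[10] = 2; i = -1
j=0: data[0]=4 > 2 → no swap
j=1: data[1]=1 ≤ 2 → i=0, swap data[0],data[1] → [1, 4, 1, 2, 4, 1, 4, 4, 4, 1, 2]
j=2: data[2]=1 ≤ 2 → i=1, swap data[1],data[2] → [1, 1, 4, 2, 4, 1, 4, 4, 4, 1, 2]
j=3: data[3]=2 ≤ 2 → i=2, swap data[2],data[3] → [1, 1, 2, 4, 4, 1, 4, 4, 4, 1, 2]
j=4: data[4]=4 > 2 → no swap
j=5: data[5]=1 ≤ 2 → i=3, swap data[3],data[5] → [1, 1, 2, 1, 4, 4, 4, 4, 4, 1, 2]
j=6: data[6]=4 > 2 → no swap
j=7: data[7]=4 > 2 → no swap
j=8: data[8]=4 > 2 → no swap
j=9: data[9]=1 ≤ 2 → i=4, swap data[4],data[9] → [1, 1, 2, 1, 1, 4, 4, 4, 4, 4, 2]
final swap data[5],data[10] → [1, 1, 2, 1, 1, 2, 4, 4, 4, 4, 4]; return 5

6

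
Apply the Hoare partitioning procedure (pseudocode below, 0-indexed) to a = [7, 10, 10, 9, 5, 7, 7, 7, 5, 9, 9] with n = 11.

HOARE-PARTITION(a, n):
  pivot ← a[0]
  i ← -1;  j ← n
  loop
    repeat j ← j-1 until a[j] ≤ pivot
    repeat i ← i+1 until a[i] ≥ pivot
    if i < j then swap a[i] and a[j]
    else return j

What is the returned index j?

4

pivot=7
j stops at 8 (5), i stops at 0 (7); swap ⇒ [5, 10, 10, 9, 5, 7, 7, 7, 7, 9, 9]
j stops at 7 (7), i stops at 1 (10); swap ⇒ [5, 7, 10, 9, 5, 7, 7, 10, 7, 9, 9]
j stops at 6 (7), i stops at 2 (10); swap ⇒ [5, 7, 7, 9, 5, 7, 10, 10, 7, 9, 9]
j stops at 5 (7), i stops at 3 (9); swap ⇒ [5, 7, 7, 7, 5, 9, 10, 10, 7, 9, 9]
j stops at 4, i stops at 5; i≥j ⇒ return 4. a=[5, 7, 7, 7, 5, 9, 10, 10, 7, 9, 9]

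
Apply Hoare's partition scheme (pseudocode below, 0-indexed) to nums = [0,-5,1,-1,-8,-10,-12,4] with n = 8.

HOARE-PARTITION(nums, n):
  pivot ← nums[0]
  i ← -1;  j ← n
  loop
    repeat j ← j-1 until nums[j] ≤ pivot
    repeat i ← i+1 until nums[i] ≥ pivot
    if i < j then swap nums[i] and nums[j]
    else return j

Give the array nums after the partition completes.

pivot=0
j stops at 6 (-12), i stops at 0 (0); swap ⇒ [-12,-5,1,-1,-8,-10,0,4]
j stops at 5 (-10), i stops at 2 (1); swap ⇒ [-12,-5,-10,-1,-8,1,0,4]
j stops at 4, i stops at 5; i≥j ⇒ return 4. nums=[-12,-5,-10,-1,-8,1,0,4]

[-12,-5,-10,-1,-8,1,0,4]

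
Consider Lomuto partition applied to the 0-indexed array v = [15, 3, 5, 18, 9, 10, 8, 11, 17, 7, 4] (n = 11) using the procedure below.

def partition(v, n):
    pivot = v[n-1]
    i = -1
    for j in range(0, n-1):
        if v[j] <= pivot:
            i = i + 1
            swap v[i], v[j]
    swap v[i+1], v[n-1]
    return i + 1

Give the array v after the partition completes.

pivot = v[10] = 4; i = -1
j=0: v[0]=15 > 4 → no swap
j=1: v[1]=3 ≤ 4 → i=0, swap v[0],v[1] → [3, 15, 5, 18, 9, 10, 8, 11, 17, 7, 4]
j=2: v[2]=5 > 4 → no swap
j=3: v[3]=18 > 4 → no swap
j=4: v[4]=9 > 4 → no swap
j=5: v[5]=10 > 4 → no swap
j=6: v[6]=8 > 4 → no swap
j=7: v[7]=11 > 4 → no swap
j=8: v[8]=17 > 4 → no swap
j=9: v[9]=7 > 4 → no swap
final swap v[1],v[10] → [3, 4, 5, 18, 9, 10, 8, 11, 17, 7, 15]; return 1

[3, 4, 5, 18, 9, 10, 8, 11, 17, 7, 15]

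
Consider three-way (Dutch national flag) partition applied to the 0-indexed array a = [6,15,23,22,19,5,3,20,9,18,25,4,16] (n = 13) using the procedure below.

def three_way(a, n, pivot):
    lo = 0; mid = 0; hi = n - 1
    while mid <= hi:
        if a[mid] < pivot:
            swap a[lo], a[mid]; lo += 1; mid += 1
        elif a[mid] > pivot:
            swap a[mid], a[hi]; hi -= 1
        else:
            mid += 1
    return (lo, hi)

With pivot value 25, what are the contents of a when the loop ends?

pivot = 25; lo=0, mid=0, hi=12
a[mid]=6<25: swap a[0],a[0]; lo=1,mid=1 → [6,15,23,22,19,5,3,20,9,18,25,4,16]
a[mid]=15<25: swap a[1],a[1]; lo=2,mid=2 → [6,15,23,22,19,5,3,20,9,18,25,4,16]
a[mid]=23<25: swap a[2],a[2]; lo=3,mid=3 → [6,15,23,22,19,5,3,20,9,18,25,4,16]
a[mid]=22<25: swap a[3],a[3]; lo=4,mid=4 → [6,15,23,22,19,5,3,20,9,18,25,4,16]
a[mid]=19<25: swap a[4],a[4]; lo=5,mid=5 → [6,15,23,22,19,5,3,20,9,18,25,4,16]
a[mid]=5<25: swap a[5],a[5]; lo=6,mid=6 → [6,15,23,22,19,5,3,20,9,18,25,4,16]
a[mid]=3<25: swap a[6],a[6]; lo=7,mid=7 → [6,15,23,22,19,5,3,20,9,18,25,4,16]
a[mid]=20<25: swap a[7],a[7]; lo=8,mid=8 → [6,15,23,22,19,5,3,20,9,18,25,4,16]
a[mid]=9<25: swap a[8],a[8]; lo=9,mid=9 → [6,15,23,22,19,5,3,20,9,18,25,4,16]
a[mid]=18<25: swap a[9],a[9]; lo=10,mid=10 → [6,15,23,22,19,5,3,20,9,18,25,4,16]
a[mid]=25=25: mid=11
a[mid]=4<25: swap a[10],a[11]; lo=11,mid=12 → [6,15,23,22,19,5,3,20,9,18,4,25,16]
a[mid]=16<25: swap a[11],a[12]; lo=12,mid=13 → [6,15,23,22,19,5,3,20,9,18,4,16,25]
end: lo=12, hi=12; a = [6,15,23,22,19,5,3,20,9,18,4,16,25]

[6,15,23,22,19,5,3,20,9,18,4,16,25]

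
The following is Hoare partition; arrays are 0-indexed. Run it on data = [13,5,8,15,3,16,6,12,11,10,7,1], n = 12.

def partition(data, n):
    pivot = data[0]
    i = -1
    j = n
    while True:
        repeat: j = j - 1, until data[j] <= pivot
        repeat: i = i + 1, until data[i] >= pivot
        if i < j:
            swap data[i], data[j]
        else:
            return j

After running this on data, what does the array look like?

pivot = data[0] = 13; i = -1, j = 12
j→11 (data[11]=1≤13), i→0 (data[0]=13≥13); i<j, swap → [1,5,8,15,3,16,6,12,11,10,7,13]
j→10 (data[10]=7≤13), i→3 (data[3]=15≥13); i<j, swap → [1,5,8,7,3,16,6,12,11,10,15,13]
j→9 (data[9]=10≤13), i→5 (data[5]=16≥13); i<j, swap → [1,5,8,7,3,10,6,12,11,16,15,13]
j→8, i→9; i≥j, return j=8. data = [1,5,8,7,3,10,6,12,11,16,15,13]

[1,5,8,7,3,10,6,12,11,16,15,13]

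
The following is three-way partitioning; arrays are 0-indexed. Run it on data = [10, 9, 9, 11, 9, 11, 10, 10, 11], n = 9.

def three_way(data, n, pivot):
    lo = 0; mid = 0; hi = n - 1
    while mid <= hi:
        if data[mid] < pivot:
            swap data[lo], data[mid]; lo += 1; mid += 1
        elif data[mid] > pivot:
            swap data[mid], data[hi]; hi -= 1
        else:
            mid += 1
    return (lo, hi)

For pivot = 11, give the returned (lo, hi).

pivot = 11; lo=0, mid=0, hi=8
data[mid]=10<11: swap data[0],data[0]; lo=1,mid=1 → [10, 9, 9, 11, 9, 11, 10, 10, 11]
data[mid]=9<11: swap data[1],data[1]; lo=2,mid=2 → [10, 9, 9, 11, 9, 11, 10, 10, 11]
data[mid]=9<11: swap data[2],data[2]; lo=3,mid=3 → [10, 9, 9, 11, 9, 11, 10, 10, 11]
data[mid]=11=11: mid=4
data[mid]=9<11: swap data[3],data[4]; lo=4,mid=5 → [10, 9, 9, 9, 11, 11, 10, 10, 11]
data[mid]=11=11: mid=6
data[mid]=10<11: swap data[4],data[6]; lo=5,mid=7 → [10, 9, 9, 9, 10, 11, 11, 10, 11]
data[mid]=10<11: swap data[5],data[7]; lo=6,mid=8 → [10, 9, 9, 9, 10, 10, 11, 11, 11]
data[mid]=11=11: mid=9
end: lo=6, hi=8; data = [10, 9, 9, 9, 10, 10, 11, 11, 11]

(6, 8)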